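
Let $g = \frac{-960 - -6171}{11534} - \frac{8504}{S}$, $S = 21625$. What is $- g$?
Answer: $- \frac{14602739}{249422750} \approx -0.058546$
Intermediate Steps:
$g = \frac{14602739}{249422750}$ ($g = \frac{-960 - -6171}{11534} - \frac{8504}{21625} = \left(-960 + 6171\right) \frac{1}{11534} - \frac{8504}{21625} = 5211 \cdot \frac{1}{11534} - \frac{8504}{21625} = \frac{5211}{11534} - \frac{8504}{21625} = \frac{14602739}{249422750} \approx 0.058546$)
$- g = \left(-1\right) \frac{14602739}{249422750} = - \frac{14602739}{249422750}$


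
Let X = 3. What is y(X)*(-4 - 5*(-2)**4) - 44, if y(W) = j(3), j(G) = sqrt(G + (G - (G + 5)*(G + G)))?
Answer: -44 - 84*I*sqrt(42) ≈ -44.0 - 544.38*I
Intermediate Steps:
j(G) = sqrt(2*G - 2*G*(5 + G)) (j(G) = sqrt(G + (G - (5 + G)*2*G)) = sqrt(G + (G - 2*G*(5 + G))) = sqrt(2*G - 2*G*(5 + G)))
y(W) = I*sqrt(42) (y(W) = sqrt(2)*sqrt(-1*3*(4 + 3)) = sqrt(2)*sqrt(-1*3*7) = sqrt(2)*sqrt(-21) = sqrt(2)*(I*sqrt(21)) = I*sqrt(42))
y(X)*(-4 - 5*(-2)**4) - 44 = (I*sqrt(42))*(-4 - 5*(-2)**4) - 44 = (I*sqrt(42))*(-4 - 5*16) - 44 = (I*sqrt(42))*(-4 - 80) - 44 = (I*sqrt(42))*(-84) - 44 = -84*I*sqrt(42) - 44 = -44 - 84*I*sqrt(42)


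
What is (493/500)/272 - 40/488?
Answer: -38231/488000 ≈ -0.078342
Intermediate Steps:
(493/500)/272 - 40/488 = (493*(1/500))*(1/272) - 40*1/488 = (493/500)*(1/272) - 5/61 = 29/8000 - 5/61 = -38231/488000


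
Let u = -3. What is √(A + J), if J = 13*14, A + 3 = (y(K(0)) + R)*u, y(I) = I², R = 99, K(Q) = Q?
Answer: I*√118 ≈ 10.863*I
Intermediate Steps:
A = -300 (A = -3 + (0² + 99)*(-3) = -3 + (0 + 99)*(-3) = -3 + 99*(-3) = -3 - 297 = -300)
J = 182
√(A + J) = √(-300 + 182) = √(-118) = I*√118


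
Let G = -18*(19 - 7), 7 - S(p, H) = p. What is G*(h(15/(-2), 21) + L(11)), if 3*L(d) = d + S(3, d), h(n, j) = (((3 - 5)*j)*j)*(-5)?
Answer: -953640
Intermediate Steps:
S(p, H) = 7 - p
h(n, j) = 10*j² (h(n, j) = ((-2*j)*j)*(-5) = -2*j²*(-5) = 10*j²)
L(d) = 4/3 + d/3 (L(d) = (d + (7 - 1*3))/3 = (d + (7 - 3))/3 = (d + 4)/3 = (4 + d)/3 = 4/3 + d/3)
G = -216 (G = -18*12 = -216)
G*(h(15/(-2), 21) + L(11)) = -216*(10*21² + (4/3 + (⅓)*11)) = -216*(10*441 + (4/3 + 11/3)) = -216*(4410 + 5) = -216*4415 = -953640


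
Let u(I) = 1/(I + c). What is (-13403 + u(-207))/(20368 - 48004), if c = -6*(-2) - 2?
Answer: 660098/1361073 ≈ 0.48498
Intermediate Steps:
c = 10 (c = 12 - 2 = 10)
u(I) = 1/(10 + I) (u(I) = 1/(I + 10) = 1/(10 + I))
(-13403 + u(-207))/(20368 - 48004) = (-13403 + 1/(10 - 207))/(20368 - 48004) = (-13403 + 1/(-197))/(-27636) = (-13403 - 1/197)*(-1/27636) = -2640392/197*(-1/27636) = 660098/1361073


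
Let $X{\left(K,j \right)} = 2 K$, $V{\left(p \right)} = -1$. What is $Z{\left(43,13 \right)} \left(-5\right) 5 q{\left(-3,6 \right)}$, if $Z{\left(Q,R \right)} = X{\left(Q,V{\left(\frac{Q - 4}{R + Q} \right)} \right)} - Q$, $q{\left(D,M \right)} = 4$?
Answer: $-4300$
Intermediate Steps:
$Z{\left(Q,R \right)} = Q$ ($Z{\left(Q,R \right)} = 2 Q - Q = Q$)
$Z{\left(43,13 \right)} \left(-5\right) 5 q{\left(-3,6 \right)} = 43 \left(-5\right) 5 \cdot 4 = 43 \left(\left(-25\right) 4\right) = 43 \left(-100\right) = -4300$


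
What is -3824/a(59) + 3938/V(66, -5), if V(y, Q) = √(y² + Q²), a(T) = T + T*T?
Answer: -956/885 + 3938*√4381/4381 ≈ 58.416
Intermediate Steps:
a(T) = T + T²
V(y, Q) = √(Q² + y²)
-3824/a(59) + 3938/V(66, -5) = -3824*1/(59*(1 + 59)) + 3938/(√((-5)² + 66²)) = -3824/(59*60) + 3938/(√(25 + 4356)) = -3824/3540 + 3938/(√4381) = -3824*1/3540 + 3938*(√4381/4381) = -956/885 + 3938*√4381/4381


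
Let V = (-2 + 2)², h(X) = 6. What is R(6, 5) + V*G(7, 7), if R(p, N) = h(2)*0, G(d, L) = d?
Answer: 0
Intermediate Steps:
R(p, N) = 0 (R(p, N) = 6*0 = 0)
V = 0 (V = 0² = 0)
R(6, 5) + V*G(7, 7) = 0 + 0*7 = 0 + 0 = 0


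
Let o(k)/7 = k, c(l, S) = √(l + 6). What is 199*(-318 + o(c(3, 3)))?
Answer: -59103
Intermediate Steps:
c(l, S) = √(6 + l)
o(k) = 7*k
199*(-318 + o(c(3, 3))) = 199*(-318 + 7*√(6 + 3)) = 199*(-318 + 7*√9) = 199*(-318 + 7*3) = 199*(-318 + 21) = 199*(-297) = -59103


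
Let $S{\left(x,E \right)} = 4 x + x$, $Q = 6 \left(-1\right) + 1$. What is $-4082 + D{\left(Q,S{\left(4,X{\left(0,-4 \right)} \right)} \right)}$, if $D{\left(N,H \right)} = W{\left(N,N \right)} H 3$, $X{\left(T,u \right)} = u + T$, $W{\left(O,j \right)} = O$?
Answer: $-4382$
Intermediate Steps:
$X{\left(T,u \right)} = T + u$
$Q = -5$ ($Q = -6 + 1 = -5$)
$S{\left(x,E \right)} = 5 x$
$D{\left(N,H \right)} = 3 H N$ ($D{\left(N,H \right)} = N H 3 = H N 3 = 3 H N$)
$-4082 + D{\left(Q,S{\left(4,X{\left(0,-4 \right)} \right)} \right)} = -4082 + 3 \cdot 5 \cdot 4 \left(-5\right) = -4082 + 3 \cdot 20 \left(-5\right) = -4082 - 300 = -4382$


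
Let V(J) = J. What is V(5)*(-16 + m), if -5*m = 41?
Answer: -121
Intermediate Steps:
m = -41/5 (m = -1/5*41 = -41/5 ≈ -8.2000)
V(5)*(-16 + m) = 5*(-16 - 41/5) = 5*(-121/5) = -121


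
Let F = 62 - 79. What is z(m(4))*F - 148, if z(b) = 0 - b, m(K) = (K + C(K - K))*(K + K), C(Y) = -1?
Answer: 260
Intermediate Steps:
m(K) = 2*K*(-1 + K) (m(K) = (K - 1)*(K + K) = (-1 + K)*(2*K) = 2*K*(-1 + K))
F = -17
z(b) = -b
z(m(4))*F - 148 = -2*4*(-1 + 4)*(-17) - 148 = -2*4*3*(-17) - 148 = -1*24*(-17) - 148 = -24*(-17) - 148 = 408 - 148 = 260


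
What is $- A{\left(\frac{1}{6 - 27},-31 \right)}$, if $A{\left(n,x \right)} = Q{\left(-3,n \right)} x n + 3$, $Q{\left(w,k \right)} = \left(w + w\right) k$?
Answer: $- \frac{503}{147} \approx -3.4218$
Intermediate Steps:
$Q{\left(w,k \right)} = 2 k w$ ($Q{\left(w,k \right)} = 2 w k = 2 k w$)
$A{\left(n,x \right)} = 3 - 6 x n^{2}$ ($A{\left(n,x \right)} = 2 n \left(-3\right) x n + 3 = - 6 n x n + 3 = - 6 x n^{2} + 3 = 3 - 6 x n^{2}$)
$- A{\left(\frac{1}{6 - 27},-31 \right)} = - (3 - - 186 \left(\frac{1}{6 - 27}\right)^{2}) = - (3 - - 186 \left(\frac{1}{-21}\right)^{2}) = - (3 - - 186 \left(- \frac{1}{21}\right)^{2}) = - (3 - \left(-186\right) \frac{1}{441}) = - (3 + \frac{62}{147}) = \left(-1\right) \frac{503}{147} = - \frac{503}{147}$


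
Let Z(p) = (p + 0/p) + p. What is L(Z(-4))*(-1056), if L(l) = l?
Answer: 8448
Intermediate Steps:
Z(p) = 2*p (Z(p) = (p + 0) + p = p + p = 2*p)
L(Z(-4))*(-1056) = (2*(-4))*(-1056) = -8*(-1056) = 8448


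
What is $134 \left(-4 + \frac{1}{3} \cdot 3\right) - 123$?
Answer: $-525$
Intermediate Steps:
$134 \left(-4 + \frac{1}{3} \cdot 3\right) - 123 = 134 \left(-4 + 1\right) - 123 = 134 \left(-3\right) - 123 = -402 - 123 = -525$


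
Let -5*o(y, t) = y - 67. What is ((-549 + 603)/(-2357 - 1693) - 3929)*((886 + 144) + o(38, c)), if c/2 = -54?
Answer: -1526127004/375 ≈ -4.0697e+6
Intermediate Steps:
c = -108 (c = 2*(-54) = -108)
o(y, t) = 67/5 - y/5 (o(y, t) = -(y - 67)/5 = -(-67 + y)/5 = 67/5 - y/5)
((-549 + 603)/(-2357 - 1693) - 3929)*((886 + 144) + o(38, c)) = ((-549 + 603)/(-2357 - 1693) - 3929)*((886 + 144) + (67/5 - 1/5*38)) = (54/(-4050) - 3929)*(1030 + (67/5 - 38/5)) = (54*(-1/4050) - 3929)*(1030 + 29/5) = (-1/75 - 3929)*(5179/5) = -294676/75*5179/5 = -1526127004/375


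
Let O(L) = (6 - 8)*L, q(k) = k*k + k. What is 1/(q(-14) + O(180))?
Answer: -1/178 ≈ -0.0056180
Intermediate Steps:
q(k) = k + k² (q(k) = k² + k = k + k²)
O(L) = -2*L
1/(q(-14) + O(180)) = 1/(-14*(1 - 14) - 2*180) = 1/(-14*(-13) - 360) = 1/(182 - 360) = 1/(-178) = -1/178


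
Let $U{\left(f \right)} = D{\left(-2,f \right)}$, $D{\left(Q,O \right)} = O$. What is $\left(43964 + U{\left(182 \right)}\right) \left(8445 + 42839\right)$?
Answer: $2263983464$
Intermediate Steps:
$U{\left(f \right)} = f$
$\left(43964 + U{\left(182 \right)}\right) \left(8445 + 42839\right) = \left(43964 + 182\right) \left(8445 + 42839\right) = 44146 \cdot 51284 = 2263983464$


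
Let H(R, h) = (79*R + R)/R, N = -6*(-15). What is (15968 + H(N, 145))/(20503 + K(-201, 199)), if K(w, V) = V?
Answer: 8024/10351 ≈ 0.77519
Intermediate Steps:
N = 90
H(R, h) = 80 (H(R, h) = (80*R)/R = 80)
(15968 + H(N, 145))/(20503 + K(-201, 199)) = (15968 + 80)/(20503 + 199) = 16048/20702 = 16048*(1/20702) = 8024/10351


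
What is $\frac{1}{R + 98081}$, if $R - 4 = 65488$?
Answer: $\frac{1}{163573} \approx 6.1135 \cdot 10^{-6}$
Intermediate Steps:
$R = 65492$ ($R = 4 + 65488 = 65492$)
$\frac{1}{R + 98081} = \frac{1}{65492 + 98081} = \frac{1}{163573}$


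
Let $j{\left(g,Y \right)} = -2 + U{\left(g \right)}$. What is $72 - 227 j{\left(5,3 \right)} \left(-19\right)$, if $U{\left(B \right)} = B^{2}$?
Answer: $99271$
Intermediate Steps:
$j{\left(g,Y \right)} = -2 + g^{2}$
$72 - 227 j{\left(5,3 \right)} \left(-19\right) = 72 - 227 \left(-2 + 5^{2}\right) \left(-19\right) = 72 - 227 \left(-2 + 25\right) \left(-19\right) = 72 - 227 \cdot 23 \left(-19\right) = 72 - -99199 = 72 + 99199 = 99271$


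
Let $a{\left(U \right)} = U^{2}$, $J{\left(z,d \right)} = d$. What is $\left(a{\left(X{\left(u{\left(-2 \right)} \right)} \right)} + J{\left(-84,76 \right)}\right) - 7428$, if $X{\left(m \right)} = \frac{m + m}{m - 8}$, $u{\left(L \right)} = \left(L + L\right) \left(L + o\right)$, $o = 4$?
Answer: $-7351$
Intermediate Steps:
$u{\left(L \right)} = 2 L \left(4 + L\right)$ ($u{\left(L \right)} = \left(L + L\right) \left(L + 4\right) = 2 L \left(4 + L\right)$)
$X{\left(m \right)} = \frac{2 m}{-8 + m}$
$\left(a{\left(X{\left(u{\left(-2 \right)} \right)} \right)} + J{\left(-84,76 \right)}\right) - 7428 = \left(\left(\frac{2 \cdot 2 \left(-2\right) \left(4 - 2\right)}{-8 + 2 \left(-2\right) \left(4 - 2\right)}\right)^{2} + 76\right) - 7428 = \left(\left(\frac{2 \cdot 2 \left(-2\right) 2}{-8 + 2 \left(-2\right) 2}\right)^{2} + 76\right) - 7428 = \left(\left(2 \left(-8\right) \frac{1}{-8 - 8}\right)^{2} + 76\right) - 7428 = \left(\left(2 \left(-8\right) \frac{1}{-16}\right)^{2} + 76\right) - 7428 = \left(\left(2 \left(-8\right) \left(- \frac{1}{16}\right)\right)^{2} + 76\right) - 7428 = \left(1^{2} + 76\right) - 7428 = \left(1 + 76\right) - 7428 = 77 - 7428 = -7351$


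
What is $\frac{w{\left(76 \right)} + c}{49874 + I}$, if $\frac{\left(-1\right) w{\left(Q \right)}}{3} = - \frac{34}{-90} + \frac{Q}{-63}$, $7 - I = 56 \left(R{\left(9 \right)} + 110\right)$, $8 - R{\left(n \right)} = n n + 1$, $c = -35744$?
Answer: $- \frac{1250953}{1675275} \approx -0.74671$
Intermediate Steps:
$R{\left(n \right)} = 7 - n^{2}$ ($R{\left(n \right)} = 8 - \left(n n + 1\right) = 8 - \left(n^{2} + 1\right) = 8 - \left(1 + n^{2}\right) = 7 - n^{2}$)
$I = -2009$ ($I = 7 - 56 \left(\left(7 - 9^{2}\right) + 110\right) = 7 - 56 \left(\left(7 - 81\right) + 110\right) = 7 - 56 \left(-74 + 110\right) = 7 - 56 \cdot 36 = 7 - 2016 = -2009$)
$w{\left(Q \right)} = - \frac{17}{15} + \frac{Q}{21}$ ($w{\left(Q \right)} = - 3 \left(- \frac{34}{-90} + \frac{Q}{-63}\right) = - 3 \left(\left(-34\right) \left(- \frac{1}{90}\right) + Q \left(- \frac{1}{63}\right)\right) = - 3 \left(\frac{17}{45} - \frac{Q}{63}\right) = - \frac{17}{15} + \frac{Q}{21}$)
$\frac{w{\left(76 \right)} + c}{49874 + I} = \frac{\left(- \frac{17}{15} + \frac{1}{21} \cdot 76\right) - 35744}{49874 - 2009} = \frac{\left(- \frac{17}{15} + \frac{76}{21}\right) - 35744}{47865} = \left(\frac{87}{35} - 35744\right) \frac{1}{47865} = \left(- \frac{1250953}{35}\right) \frac{1}{47865} = - \frac{1250953}{1675275}$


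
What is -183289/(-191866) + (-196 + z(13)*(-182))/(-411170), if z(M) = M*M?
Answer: 40650979147/39444771610 ≈ 1.0306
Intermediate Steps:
z(M) = M²
-183289/(-191866) + (-196 + z(13)*(-182))/(-411170) = -183289/(-191866) + (-196 + 13²*(-182))/(-411170) = -183289*(-1/191866) + (-196 + 169*(-182))*(-1/411170) = 183289/191866 + (-196 - 30758)*(-1/411170) = 183289/191866 - 30954*(-1/411170) = 183289/191866 + 15477/205585 = 40650979147/39444771610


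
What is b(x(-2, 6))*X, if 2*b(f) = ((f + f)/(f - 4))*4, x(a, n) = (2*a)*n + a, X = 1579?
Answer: 82108/15 ≈ 5473.9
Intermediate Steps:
x(a, n) = a + 2*a*n (x(a, n) = 2*a*n + a = a + 2*a*n)
b(f) = 4*f/(-4 + f) (b(f) = (((f + f)/(f - 4))*4)/2 = (((2*f)/(-4 + f))*4)/2 = ((2*f/(-4 + f))*4)/2 = (8*f/(-4 + f))/2 = 4*f/(-4 + f))
b(x(-2, 6))*X = (4*(-2*(1 + 2*6))/(-4 - 2*(1 + 2*6)))*1579 = (4*(-2*(1 + 12))/(-4 - 2*(1 + 12)))*1579 = (4*(-2*13)/(-4 - 2*13))*1579 = (4*(-26)/(-4 - 26))*1579 = (4*(-26)/(-30))*1579 = (4*(-26)*(-1/30))*1579 = (52/15)*1579 = 82108/15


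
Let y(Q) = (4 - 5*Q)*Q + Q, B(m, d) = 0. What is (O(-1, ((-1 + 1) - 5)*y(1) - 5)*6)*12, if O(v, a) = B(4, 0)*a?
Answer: 0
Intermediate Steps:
y(Q) = Q + Q*(4 - 5*Q) (y(Q) = Q*(4 - 5*Q) + Q = Q + Q*(4 - 5*Q))
O(v, a) = 0 (O(v, a) = 0*a = 0)
(O(-1, ((-1 + 1) - 5)*y(1) - 5)*6)*12 = (0*6)*12 = 0*12 = 0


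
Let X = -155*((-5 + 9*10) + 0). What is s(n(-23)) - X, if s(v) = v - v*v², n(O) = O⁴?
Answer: -21914624431727305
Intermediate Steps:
s(v) = v - v³
X = -13175 (X = -155*((-5 + 90) + 0) = -155*(85 + 0) = -155*85 = -13175)
s(n(-23)) - X = ((-23)⁴ - ((-23)⁴)³) - 1*(-13175) = (279841 - 1*279841³) + 13175 = (279841 - 1*21914624432020321) + 13175 = (279841 - 21914624432020321) + 13175 = -21914624431740480 + 13175 = -21914624431727305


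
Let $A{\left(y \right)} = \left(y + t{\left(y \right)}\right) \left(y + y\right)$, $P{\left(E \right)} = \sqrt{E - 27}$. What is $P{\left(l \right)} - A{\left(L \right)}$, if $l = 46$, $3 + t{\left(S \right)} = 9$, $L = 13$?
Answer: $-494 + \sqrt{19} \approx -489.64$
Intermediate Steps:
$t{\left(S \right)} = 6$ ($t{\left(S \right)} = -3 + 9 = 6$)
$P{\left(E \right)} = \sqrt{-27 + E}$
$A{\left(y \right)} = 2 y \left(6 + y\right)$ ($A{\left(y \right)} = \left(y + 6\right) \left(y + y\right) = \left(6 + y\right) 2 y = 2 y \left(6 + y\right)$)
$P{\left(l \right)} - A{\left(L \right)} = \sqrt{-27 + 46} - 2 \cdot 13 \left(6 + 13\right) = \sqrt{19} - 2 \cdot 13 \cdot 19 = \sqrt{19} - 494 = -494 + \sqrt{19}$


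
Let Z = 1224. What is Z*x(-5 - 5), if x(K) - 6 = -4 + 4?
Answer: 7344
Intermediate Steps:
x(K) = 6 (x(K) = 6 + (-4 + 4) = 6 + 0 = 6)
Z*x(-5 - 5) = 1224*6 = 7344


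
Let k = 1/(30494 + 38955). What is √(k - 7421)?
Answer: 2*I*√8948174253393/69449 ≈ 86.145*I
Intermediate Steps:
k = 1/69449 ≈ 1.4399e-5
√(k - 7421) = √(1/69449 - 7421) = √(-515381028/69449) = 2*I*√8948174253393/69449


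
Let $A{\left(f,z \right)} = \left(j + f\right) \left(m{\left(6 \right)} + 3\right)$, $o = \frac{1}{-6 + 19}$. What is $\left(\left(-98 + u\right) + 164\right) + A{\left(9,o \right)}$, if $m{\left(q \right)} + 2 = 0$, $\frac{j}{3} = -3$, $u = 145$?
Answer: $211$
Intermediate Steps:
$j = -9$ ($j = 3 \left(-3\right) = -9$)
$m{\left(q \right)} = -2$ ($m{\left(q \right)} = -2 + 0 = -2$)
$o = \frac{1}{13} \approx 0.076923$
$A{\left(f,z \right)} = -9 + f$ ($A{\left(f,z \right)} = \left(-9 + f\right) \left(-2 + 3\right) = \left(-9 + f\right) 1 = -9 + f$)
$\left(\left(-98 + u\right) + 164\right) + A{\left(9,o \right)} = \left(\left(-98 + 145\right) + 164\right) + \left(-9 + 9\right) = \left(47 + 164\right) + 0 = 211 + 0 = 211$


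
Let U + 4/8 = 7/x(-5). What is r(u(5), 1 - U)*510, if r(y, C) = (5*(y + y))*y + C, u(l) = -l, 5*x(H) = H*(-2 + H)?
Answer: 127755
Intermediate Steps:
x(H) = H*(-2 + H)/5 (x(H) = (H*(-2 + H))/5 = H*(-2 + H)/5)
U = 1/2 (U = -1/2 + 7/(((1/5)*(-5)*(-2 - 5))) = -1/2 + 7/(((1/5)*(-5)*(-7))) = -1/2 + 7/7 = -1/2 + 7*(1/7) = -1/2 + 1 = 1/2 ≈ 0.50000)
r(y, C) = C + 10*y**2 (r(y, C) = (5*(2*y))*y + C = (10*y)*y + C = 10*y**2 + C = C + 10*y**2)
r(u(5), 1 - U)*510 = ((1 - 1*1/2) + 10*(-1*5)**2)*510 = ((1 - 1/2) + 10*(-5)**2)*510 = (1/2 + 10*25)*510 = (1/2 + 250)*510 = (501/2)*510 = 127755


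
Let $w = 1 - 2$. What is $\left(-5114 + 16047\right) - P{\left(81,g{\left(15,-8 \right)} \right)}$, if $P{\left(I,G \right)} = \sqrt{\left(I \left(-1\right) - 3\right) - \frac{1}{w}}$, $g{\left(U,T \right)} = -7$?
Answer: $10933 - i \sqrt{83} \approx 10933.0 - 9.1104 i$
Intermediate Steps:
$w = -1$
$P{\left(I,G \right)} = \sqrt{-2 - I}$ ($P{\left(I,G \right)} = \sqrt{\left(I \left(-1\right) - 3\right) - \frac{1}{-1}} = \sqrt{\left(- I - 3\right) - -1} = \sqrt{\left(-3 - I\right) + 1} = \sqrt{-2 - I}$)
$\left(-5114 + 16047\right) - P{\left(81,g{\left(15,-8 \right)} \right)} = \left(-5114 + 16047\right) - \sqrt{-2 - 81} = 10933 - \sqrt{-2 - 81} = 10933 - \sqrt{-83} = 10933 - i \sqrt{83}$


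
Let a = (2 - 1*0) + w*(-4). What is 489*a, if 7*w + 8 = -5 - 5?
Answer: 42054/7 ≈ 6007.7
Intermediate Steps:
w = -18/7 (w = -8/7 + (-5 - 5)/7 = -8/7 + (⅐)*(-10) = -8/7 - 10/7 = -18/7 ≈ -2.5714)
a = 86/7 (a = (2 - 1*0) - 18/7*(-4) = (2 + 0) + 72/7 = 2 + 72/7 = 86/7 ≈ 12.286)
489*a = 489*(86/7) = 42054/7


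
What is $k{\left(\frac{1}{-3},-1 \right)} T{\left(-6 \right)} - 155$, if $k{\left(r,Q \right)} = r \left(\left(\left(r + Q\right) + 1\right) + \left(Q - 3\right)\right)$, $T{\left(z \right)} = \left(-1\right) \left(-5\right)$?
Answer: $- \frac{1330}{9} \approx -147.78$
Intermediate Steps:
$T{\left(z \right)} = 5$
$k{\left(r,Q \right)} = r \left(-2 + r + 2 Q\right)$ ($k{\left(r,Q \right)} = r \left(\left(\left(Q + r\right) + 1\right) + \left(Q - 3\right)\right) = r \left(\left(1 + Q + r\right) + \left(-3 + Q\right)\right) = r \left(-2 + r + 2 Q\right)$)
$k{\left(\frac{1}{-3},-1 \right)} T{\left(-6 \right)} - 155 = \frac{-2 + \frac{1}{-3} + 2 \left(-1\right)}{-3} \cdot 5 - 155 = - \frac{-2 - \frac{1}{3} - 2}{3} \cdot 5 - 155 = \left(- \frac{1}{3}\right) \left(- \frac{13}{3}\right) 5 - 155 = \frac{13}{9} \cdot 5 - 155 = \frac{65}{9} - 155 = - \frac{1330}{9}$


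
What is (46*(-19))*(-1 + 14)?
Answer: -11362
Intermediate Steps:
(46*(-19))*(-1 + 14) = -874*13 = -11362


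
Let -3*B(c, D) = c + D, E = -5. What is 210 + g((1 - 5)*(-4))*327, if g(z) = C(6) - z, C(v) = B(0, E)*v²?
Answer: 14598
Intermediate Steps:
B(c, D) = -D/3 - c/3 (B(c, D) = -(c + D)/3 = -(D + c)/3 = -D/3 - c/3)
C(v) = 5*v²/3 (C(v) = (-⅓*(-5) - ⅓*0)*v² = (5/3 + 0)*v² = 5*v²/3)
g(z) = 60 - z (g(z) = (5/3)*6² - z = (5/3)*36 - z = 60 - z)
210 + g((1 - 5)*(-4))*327 = 210 + (60 - (1 - 5)*(-4))*327 = 210 + (60 - (-4)*(-4))*327 = 210 + (60 - 1*16)*327 = 210 + (60 - 16)*327 = 210 + 44*327 = 210 + 14388 = 14598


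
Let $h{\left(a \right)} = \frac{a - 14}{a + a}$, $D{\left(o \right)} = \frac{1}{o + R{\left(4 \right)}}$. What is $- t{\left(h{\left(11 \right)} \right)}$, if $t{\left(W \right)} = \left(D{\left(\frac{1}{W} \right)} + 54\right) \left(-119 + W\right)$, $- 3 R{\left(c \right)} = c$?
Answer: $\frac{3672021}{572} \approx 6419.6$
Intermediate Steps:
$R{\left(c \right)} = - \frac{c}{3}$
$D{\left(o \right)} = \frac{1}{- \frac{4}{3} + o}$ ($D{\left(o \right)} = \frac{1}{o - \frac{4}{3}} = \frac{1}{- \frac{4}{3} + o}$)
$h{\left(a \right)} = \frac{-14 + a}{2 a}$
$t{\left(W \right)} = \left(-119 + W\right) \left(54 + \frac{3}{-4 + \frac{3}{W}}\right)$ ($t{\left(W \right)} = \left(\frac{3}{-4 + \frac{3}{W}} + 54\right) \left(-119 + W\right) = \left(54 + \frac{3}{-4 + \frac{3}{W}}\right) \left(-119 + W\right) = \left(-119 + W\right) \left(54 + \frac{3}{-4 + \frac{3}{W}}\right)$)
$- t{\left(h{\left(11 \right)} \right)} = - \frac{3 \left(6426 - 8503 \frac{-14 + 11}{2 \cdot 11} + 71 \left(\frac{-14 + 11}{2 \cdot 11}\right)^{2}\right)}{-3 + 4 \frac{-14 + 11}{2 \cdot 11}} = - \frac{3 \left(6426 - 8503 \cdot \frac{1}{2} \cdot \frac{1}{11} \left(-3\right) + 71 \left(\frac{1}{2} \cdot \frac{1}{11} \left(-3\right)\right)^{2}\right)}{-3 + 4 \cdot \frac{1}{2} \cdot \frac{1}{11} \left(-3\right)} = - \frac{3 \left(6426 - - \frac{2319}{2} + 71 \left(- \frac{3}{22}\right)^{2}\right)}{-3 + 4 \left(- \frac{3}{22}\right)} = - \frac{3 \left(6426 + \frac{2319}{2} + 71 \cdot \frac{9}{484}\right)}{-3 - \frac{6}{11}} = - \frac{3 \left(6426 + \frac{2319}{2} + \frac{639}{484}\right)}{- \frac{39}{11}} = - \frac{3 \left(-11\right) 3672021}{39 \cdot 484} = \left(-1\right) \left(- \frac{3672021}{572}\right) = \frac{3672021}{572}$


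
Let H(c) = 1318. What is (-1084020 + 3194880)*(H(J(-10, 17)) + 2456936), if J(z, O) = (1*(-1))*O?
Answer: 5189030038440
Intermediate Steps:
J(z, O) = -O
(-1084020 + 3194880)*(H(J(-10, 17)) + 2456936) = (-1084020 + 3194880)*(1318 + 2456936) = 2110860*2458254 = 5189030038440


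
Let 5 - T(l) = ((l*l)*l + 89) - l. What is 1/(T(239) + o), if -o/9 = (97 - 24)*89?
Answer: -1/13710237 ≈ -7.2938e-8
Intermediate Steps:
o = -58473 (o = -9*(97 - 24)*89 = -657*89 = -9*6497 = -58473)
T(l) = -84 + l - l³ (T(l) = 5 - (((l*l)*l + 89) - l) = 5 - ((l²*l + 89) - l) = 5 - ((l³ + 89) - l) = 5 - ((89 + l³) - l) = 5 - (89 + l³ - l) = 5 + (-89 + l - l³) = -84 + l - l³)
1/(T(239) + o) = 1/((-84 + 239 - 1*239³) - 58473) = 1/((-84 + 239 - 1*13651919) - 58473) = 1/((-84 + 239 - 13651919) - 58473) = 1/(-13651764 - 58473) = 1/(-13710237) = -1/13710237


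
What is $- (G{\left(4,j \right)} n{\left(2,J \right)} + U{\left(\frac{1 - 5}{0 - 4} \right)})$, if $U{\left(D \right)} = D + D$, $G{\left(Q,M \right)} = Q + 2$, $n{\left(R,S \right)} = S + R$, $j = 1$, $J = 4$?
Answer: $-38$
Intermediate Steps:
$n{\left(R,S \right)} = R + S$
$G{\left(Q,M \right)} = 2 + Q$
$U{\left(D \right)} = 2 D$
$- (G{\left(4,j \right)} n{\left(2,J \right)} + U{\left(\frac{1 - 5}{0 - 4} \right)}) = - (\left(2 + 4\right) \left(2 + 4\right) + 2 \frac{1 - 5}{0 - 4}) = - (6 \cdot 6 + 2 \left(- \frac{4}{-4}\right)) = - (36 + 2 \left(\left(-4\right) \left(- \frac{1}{4}\right)\right)) = - (36 + 2 \cdot 1) = - (36 + 2) = \left(-1\right) 38 = -38$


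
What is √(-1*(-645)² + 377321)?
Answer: 4*I*√2419 ≈ 196.73*I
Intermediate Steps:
√(-1*(-645)² + 377321) = √(-1*416025 + 377321) = √(-416025 + 377321) = √(-38704) = 4*I*√2419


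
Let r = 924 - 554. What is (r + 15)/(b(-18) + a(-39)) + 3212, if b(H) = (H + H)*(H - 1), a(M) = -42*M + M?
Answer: 7333381/2283 ≈ 3212.2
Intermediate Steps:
r = 370
a(M) = -41*M
b(H) = 2*H*(-1 + H) (b(H) = (2*H)*(-1 + H) = 2*H*(-1 + H))
(r + 15)/(b(-18) + a(-39)) + 3212 = (370 + 15)/(2*(-18)*(-1 - 18) - 41*(-39)) + 3212 = 385/(2*(-18)*(-19) + 1599) + 3212 = 385/(684 + 1599) + 3212 = 385/2283 + 3212 = 7333381/2283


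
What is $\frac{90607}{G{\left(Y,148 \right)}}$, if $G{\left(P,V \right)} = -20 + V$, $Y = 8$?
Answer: $\frac{90607}{128} \approx 707.87$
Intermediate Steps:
$\frac{90607}{G{\left(Y,148 \right)}} = \frac{90607}{-20 + 148} = \frac{90607}{128}$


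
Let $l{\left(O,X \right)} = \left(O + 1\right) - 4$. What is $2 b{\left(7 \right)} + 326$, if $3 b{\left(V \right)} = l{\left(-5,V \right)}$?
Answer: $\frac{962}{3} \approx 320.67$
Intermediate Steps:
$l{\left(O,X \right)} = -3 + O$ ($l{\left(O,X \right)} = \left(1 + O\right) - 4 = -3 + O$)
$b{\left(V \right)} = - \frac{8}{3}$ ($b{\left(V \right)} = \frac{-3 - 5}{3} = \frac{1}{3} \left(-8\right) = - \frac{8}{3}$)
$2 b{\left(7 \right)} + 326 = 2 \left(- \frac{8}{3}\right) + 326 = - \frac{16}{3} + 326 = \frac{962}{3}$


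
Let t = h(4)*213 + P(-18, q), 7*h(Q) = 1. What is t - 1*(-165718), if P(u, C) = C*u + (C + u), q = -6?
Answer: 1160827/7 ≈ 1.6583e+5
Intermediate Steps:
h(Q) = ⅐ (h(Q) = (⅐)*1 = ⅐)
P(u, C) = C + u + C*u
t = 801/7 (t = (⅐)*213 + (-6 - 18 - 6*(-18)) = 213/7 + (-6 - 18 + 108) = 213/7 + 84 = 801/7 ≈ 114.43)
t - 1*(-165718) = 801/7 - 1*(-165718) = 801/7 + 165718 = 1160827/7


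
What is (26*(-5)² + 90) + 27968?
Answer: 28708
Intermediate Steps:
(26*(-5)² + 90) + 27968 = (26*25 + 90) + 27968 = (650 + 90) + 27968 = 740 + 27968 = 28708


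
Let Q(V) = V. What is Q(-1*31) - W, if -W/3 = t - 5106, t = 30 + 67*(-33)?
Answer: -21892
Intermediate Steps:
t = -2181 (t = 30 - 2211 = -2181)
W = 21861 (W = -3*(-2181 - 5106) = -3*(-7287) = 21861)
Q(-1*31) - W = -1*31 - 1*21861 = -31 - 21861 = -21892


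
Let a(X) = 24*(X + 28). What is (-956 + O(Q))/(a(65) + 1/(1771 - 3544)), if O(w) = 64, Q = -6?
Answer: -1581516/3957335 ≈ -0.39964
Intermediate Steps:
a(X) = 672 + 24*X (a(X) = 24*(28 + X) = 672 + 24*X)
(-956 + O(Q))/(a(65) + 1/(1771 - 3544)) = (-956 + 64)/((672 + 24*65) + 1/(1771 - 3544)) = -892/((672 + 1560) + 1/(-1773)) = -892/(2232 - 1/1773) = -892/3957335/1773 = -892*1773/3957335 = -1581516/3957335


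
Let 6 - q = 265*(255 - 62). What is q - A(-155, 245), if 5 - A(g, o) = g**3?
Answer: -3775019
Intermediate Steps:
A(g, o) = 5 - g**3
q = -51139 (q = 6 - 265*(255 - 62) = 6 - 265*193 = 6 - 1*51145 = 6 - 51145 = -51139)
q - A(-155, 245) = -51139 - (5 - 1*(-155)**3) = -51139 - (5 - 1*(-3723875)) = -51139 - (5 + 3723875) = -51139 - 1*3723880 = -51139 - 3723880 = -3775019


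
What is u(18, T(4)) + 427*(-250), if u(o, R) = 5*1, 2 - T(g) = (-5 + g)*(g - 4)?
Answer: -106745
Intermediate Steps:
T(g) = 2 - (-5 + g)*(-4 + g) (T(g) = 2 - (-5 + g)*(g - 4) = 2 - (-5 + g)*(-4 + g))
u(o, R) = 5
u(18, T(4)) + 427*(-250) = 5 + 427*(-250) = 5 - 106750 = -106745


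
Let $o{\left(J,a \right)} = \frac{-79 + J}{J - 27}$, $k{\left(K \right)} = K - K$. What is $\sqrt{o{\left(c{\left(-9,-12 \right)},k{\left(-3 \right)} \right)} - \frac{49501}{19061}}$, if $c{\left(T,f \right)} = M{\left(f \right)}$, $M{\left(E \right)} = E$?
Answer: $\frac{2 i \sqrt{4398423}}{8169} \approx 0.51346 i$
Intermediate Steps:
$c{\left(T,f \right)} = f$
$k{\left(K \right)} = 0$
$o{\left(J,a \right)} = \frac{-79 + J}{-27 + J}$
$\sqrt{o{\left(c{\left(-9,-12 \right)},k{\left(-3 \right)} \right)} - \frac{49501}{19061}} = \sqrt{\frac{-79 - 12}{-27 - 12} - \frac{49501}{19061}} = \sqrt{\frac{1}{-39} \left(-91\right) - \frac{49501}{19061}} = \sqrt{\left(- \frac{1}{39}\right) \left(-91\right) - \frac{49501}{19061}} = \sqrt{\frac{7}{3} - \frac{49501}{19061}} = \sqrt{- \frac{15076}{57183}} = \frac{2 i \sqrt{4398423}}{8169}$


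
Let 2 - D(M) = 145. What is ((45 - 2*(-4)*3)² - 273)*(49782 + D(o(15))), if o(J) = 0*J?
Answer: 222779832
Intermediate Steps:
o(J) = 0
D(M) = -143 (D(M) = 2 - 1*145 = 2 - 145 = -143)
((45 - 2*(-4)*3)² - 273)*(49782 + D(o(15))) = ((45 - 2*(-4)*3)² - 273)*(49782 - 143) = ((45 + 8*3)² - 273)*49639 = ((45 + 24)² - 273)*49639 = (69² - 273)*49639 = (4761 - 273)*49639 = 4488*49639 = 222779832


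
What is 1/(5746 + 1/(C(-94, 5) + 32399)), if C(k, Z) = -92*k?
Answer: 41047/235856063 ≈ 0.00017403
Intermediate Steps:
1/(5746 + 1/(C(-94, 5) + 32399)) = 1/(5746 + 1/(-92*(-94) + 32399)) = 1/(5746 + 1/(8648 + 32399)) = 1/(5746 + 1/41047) = 1/(235856063/41047) = 41047/235856063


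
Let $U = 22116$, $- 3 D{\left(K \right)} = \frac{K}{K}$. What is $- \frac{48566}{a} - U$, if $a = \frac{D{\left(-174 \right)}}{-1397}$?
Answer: $-203562222$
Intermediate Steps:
$D{\left(K \right)} = - \frac{1}{3}$ ($D{\left(K \right)} = - \frac{K \frac{1}{K}}{3} = \left(- \frac{1}{3}\right) 1 = - \frac{1}{3}$)
$a = \frac{1}{4191}$ ($a = - \frac{1}{3 \left(-1397\right)} = \left(- \frac{1}{3}\right) \left(- \frac{1}{1397}\right) = \frac{1}{4191} \approx 0.00023861$)
$- \frac{48566}{a} - U = - 48566 \frac{1}{\frac{1}{4191}} - 22116 = \left(-48566\right) 4191 - 22116 = -203540106 - 22116 = -203562222$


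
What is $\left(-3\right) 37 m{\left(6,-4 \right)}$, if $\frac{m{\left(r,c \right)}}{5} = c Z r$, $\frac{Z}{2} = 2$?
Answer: $53280$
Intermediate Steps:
$Z = 4$ ($Z = 2 \cdot 2 = 4$)
$m{\left(r,c \right)} = 20 c r$ ($m{\left(r,c \right)} = 5 c 4 r = 5 \cdot 4 c r = 20 c r$)
$\left(-3\right) 37 m{\left(6,-4 \right)} = \left(-3\right) 37 \cdot 20 \left(-4\right) 6 = \left(-111\right) \left(-480\right) = 53280$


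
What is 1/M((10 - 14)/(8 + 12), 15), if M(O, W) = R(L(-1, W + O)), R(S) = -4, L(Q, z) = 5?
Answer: -¼ ≈ -0.25000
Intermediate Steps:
M(O, W) = -4
1/M((10 - 14)/(8 + 12), 15) = 1/(-4) = -¼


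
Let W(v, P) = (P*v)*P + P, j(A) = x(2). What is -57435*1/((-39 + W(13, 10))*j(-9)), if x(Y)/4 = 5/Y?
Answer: -11487/2542 ≈ -4.5189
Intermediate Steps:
x(Y) = 20/Y (x(Y) = 4*(5/Y) = 20/Y)
j(A) = 10 (j(A) = 20/2 = 20*(½) = 10)
W(v, P) = P + v*P² (W(v, P) = v*P² + P = P + v*P²)
-57435*1/((-39 + W(13, 10))*j(-9)) = -57435*1/(10*(-39 + 10*(1 + 10*13))) = -57435*1/(10*(-39 + 10*(1 + 130))) = -57435*1/(10*(-39 + 10*131)) = -57435*1/(10*(-39 + 1310)) = -57435/(10*1271) = -57435/12710 = -57435*1/12710 = -11487/2542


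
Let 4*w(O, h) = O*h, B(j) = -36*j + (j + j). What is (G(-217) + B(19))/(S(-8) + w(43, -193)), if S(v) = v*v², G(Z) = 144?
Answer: 2008/10347 ≈ 0.19407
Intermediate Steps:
B(j) = -34*j (B(j) = -36*j + 2*j = -34*j)
w(O, h) = O*h/4 (w(O, h) = (O*h)/4 = O*h/4)
S(v) = v³
(G(-217) + B(19))/(S(-8) + w(43, -193)) = (144 - 34*19)/((-8)³ + (¼)*43*(-193)) = (144 - 646)/(-512 - 8299/4) = -502/(-10347/4) = -502*(-4/10347) = 2008/10347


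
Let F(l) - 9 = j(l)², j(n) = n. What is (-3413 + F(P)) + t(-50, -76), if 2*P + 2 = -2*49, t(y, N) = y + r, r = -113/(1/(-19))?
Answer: 1193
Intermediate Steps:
r = 2147 (r = -113/(-1/19) = -113*(-19) = 2147)
t(y, N) = 2147 + y (t(y, N) = y + 2147 = 2147 + y)
P = -50 (P = -1 + (-2*49)/2 = -1 + (½)*(-98) = -1 - 49 = -50)
F(l) = 9 + l²
(-3413 + F(P)) + t(-50, -76) = (-3413 + (9 + (-50)²)) + (2147 - 50) = (-3413 + (9 + 2500)) + 2097 = (-3413 + 2509) + 2097 = -904 + 2097 = 1193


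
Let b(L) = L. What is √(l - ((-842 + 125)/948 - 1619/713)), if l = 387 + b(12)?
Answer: √5102094196281/112654 ≈ 20.051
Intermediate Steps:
l = 399 (l = 387 + 12 = 399)
√(l - ((-842 + 125)/948 - 1619/713)) = √(399 - ((-842 + 125)/948 - 1619/713)) = √(399 - (-717*1/948 - 1619*1/713)) = √(399 - (-239/316 - 1619/713)) = √(399 - 1*(-682011/225308)) = √(399 + 682011/225308) = √(90579903/225308) = √5102094196281/112654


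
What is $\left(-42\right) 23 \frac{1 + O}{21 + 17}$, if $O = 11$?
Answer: $- \frac{5796}{19} \approx -305.05$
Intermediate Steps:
$\left(-42\right) 23 \frac{1 + O}{21 + 17} = \left(-42\right) 23 \frac{1 + 11}{21 + 17} = - 966 \cdot \frac{12}{38} = - 966 \cdot 12 \cdot \frac{1}{38} = \left(-966\right) \frac{6}{19} = - \frac{5796}{19}$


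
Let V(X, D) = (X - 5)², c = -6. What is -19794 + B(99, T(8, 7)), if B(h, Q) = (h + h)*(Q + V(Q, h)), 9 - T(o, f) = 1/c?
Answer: -29083/2 ≈ -14542.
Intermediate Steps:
T(o, f) = 55/6 (T(o, f) = 9 - 1/(-6) = 9 - 1*(-⅙) = 9 + ⅙ = 55/6)
V(X, D) = (-5 + X)²
B(h, Q) = 2*h*(Q + (-5 + Q)²) (B(h, Q) = (h + h)*(Q + (-5 + Q)²) = (2*h)*(Q + (-5 + Q)²) = 2*h*(Q + (-5 + Q)²))
-19794 + B(99, T(8, 7)) = -19794 + 2*99*(55/6 + (-5 + 55/6)²) = -19794 + 2*99*(55/6 + (25/6)²) = -19794 + 2*99*(55/6 + 625/36) = -19794 + 2*99*(955/36) = -19794 + 10505/2 = -29083/2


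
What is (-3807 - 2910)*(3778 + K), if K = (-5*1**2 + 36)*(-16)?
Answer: -22045194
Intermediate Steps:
K = -496 (K = (-5*1 + 36)*(-16) = (-5 + 36)*(-16) = 31*(-16) = -496)
(-3807 - 2910)*(3778 + K) = (-3807 - 2910)*(3778 - 496) = -6717*3282 = -22045194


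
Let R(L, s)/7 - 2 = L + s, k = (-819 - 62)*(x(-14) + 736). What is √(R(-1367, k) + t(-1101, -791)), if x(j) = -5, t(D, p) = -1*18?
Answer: 5*I*√180706 ≈ 2125.5*I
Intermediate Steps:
t(D, p) = -18
k = -644011 (k = (-819 - 62)*(-5 + 736) = -881*731 = -644011)
R(L, s) = 14 + 7*L + 7*s (R(L, s) = 14 + 7*(L + s) = 14 + (7*L + 7*s) = 14 + 7*L + 7*s)
√(R(-1367, k) + t(-1101, -791)) = √((14 + 7*(-1367) + 7*(-644011)) - 18) = √((14 - 9569 - 4508077) - 18) = √(-4517632 - 18) = √(-4517650) = 5*I*√180706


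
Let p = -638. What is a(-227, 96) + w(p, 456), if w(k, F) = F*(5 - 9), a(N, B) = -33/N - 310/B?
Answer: -19907905/10896 ≈ -1827.1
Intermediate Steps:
a(N, B) = -310/B - 33/N
w(k, F) = -4*F (w(k, F) = F*(-4) = -4*F)
a(-227, 96) + w(p, 456) = (-310/96 - 33/(-227)) - 4*456 = (-310*1/96 - 33*(-1/227)) - 1824 = (-155/48 + 33/227) - 1824 = -33601/10896 - 1824 = -19907905/10896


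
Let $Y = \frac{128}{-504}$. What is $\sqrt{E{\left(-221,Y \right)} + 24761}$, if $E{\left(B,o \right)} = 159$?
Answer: $2 \sqrt{6230} \approx 157.86$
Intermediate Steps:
$Y = - \frac{16}{63}$ ($Y = 128 \left(- \frac{1}{504}\right) = - \frac{16}{63} \approx -0.25397$)
$\sqrt{E{\left(-221,Y \right)} + 24761} = \sqrt{159 + 24761} = \sqrt{24920} = 2 \sqrt{6230}$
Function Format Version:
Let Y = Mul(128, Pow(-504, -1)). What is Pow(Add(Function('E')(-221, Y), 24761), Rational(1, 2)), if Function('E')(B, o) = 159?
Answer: Mul(2, Pow(6230, Rational(1, 2))) ≈ 157.86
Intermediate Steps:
Y = Rational(-16, 63) (Y = Mul(128, Rational(-1, 504)) = Rational(-16, 63) ≈ -0.25397)
Pow(Add(Function('E')(-221, Y), 24761), Rational(1, 2)) = Pow(Add(159, 24761), Rational(1, 2)) = Pow(24920, Rational(1, 2)) = Mul(2, Pow(6230, Rational(1, 2)))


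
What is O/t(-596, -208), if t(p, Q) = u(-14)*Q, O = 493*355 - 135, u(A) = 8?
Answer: -5465/52 ≈ -105.10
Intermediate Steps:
O = 174880 (O = 175015 - 135 = 174880)
t(p, Q) = 8*Q
O/t(-596, -208) = 174880/((8*(-208))) = 174880/(-1664) = 174880*(-1/1664) = -5465/52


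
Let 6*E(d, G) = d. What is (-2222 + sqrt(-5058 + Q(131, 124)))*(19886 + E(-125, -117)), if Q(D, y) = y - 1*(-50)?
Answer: -132421201/3 + 119191*I*sqrt(1221)/3 ≈ -4.414e+7 + 1.3883e+6*I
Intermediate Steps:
E(d, G) = d/6
Q(D, y) = 50 + y (Q(D, y) = y + 50 = 50 + y)
(-2222 + sqrt(-5058 + Q(131, 124)))*(19886 + E(-125, -117)) = (-2222 + sqrt(-5058 + (50 + 124)))*(19886 + (1/6)*(-125)) = (-2222 + sqrt(-5058 + 174))*(19886 - 125/6) = (-2222 + sqrt(-4884))*(119191/6) = (-2222 + 2*I*sqrt(1221))*(119191/6) = -132421201/3 + 119191*I*sqrt(1221)/3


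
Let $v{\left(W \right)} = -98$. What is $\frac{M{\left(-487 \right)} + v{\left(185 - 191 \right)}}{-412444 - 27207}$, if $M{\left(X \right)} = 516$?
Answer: $- \frac{418}{439651} \approx -0.00095075$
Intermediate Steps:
$\frac{M{\left(-487 \right)} + v{\left(185 - 191 \right)}}{-412444 - 27207} = \frac{516 - 98}{-412444 - 27207} = \frac{418}{-439651} = 418 \left(- \frac{1}{439651}\right) = - \frac{418}{439651}$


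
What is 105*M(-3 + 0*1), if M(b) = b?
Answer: -315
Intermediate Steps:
105*M(-3 + 0*1) = 105*(-3 + 0*1) = 105*(-3 + 0) = 105*(-3) = -315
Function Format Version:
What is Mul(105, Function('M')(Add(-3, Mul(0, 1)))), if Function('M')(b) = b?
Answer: -315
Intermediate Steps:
Mul(105, Function('M')(Add(-3, Mul(0, 1)))) = Mul(105, Add(-3, Mul(0, 1))) = Mul(105, Add(-3, 0)) = Mul(105, -3) = -315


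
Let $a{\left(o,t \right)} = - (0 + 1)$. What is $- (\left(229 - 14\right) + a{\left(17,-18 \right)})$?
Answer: $-214$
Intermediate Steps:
$a{\left(o,t \right)} = -1$ ($a{\left(o,t \right)} = \left(-1\right) 1 = -1$)
$- (\left(229 - 14\right) + a{\left(17,-18 \right)}) = - (\left(229 - 14\right) - 1) = - (215 - 1) = \left(-1\right) 214 = -214$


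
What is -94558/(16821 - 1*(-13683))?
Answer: -47279/15252 ≈ -3.0999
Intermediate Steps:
-94558/(16821 - 1*(-13683)) = -94558/(16821 + 13683) = -94558/30504 = -94558*1/30504 = -47279/15252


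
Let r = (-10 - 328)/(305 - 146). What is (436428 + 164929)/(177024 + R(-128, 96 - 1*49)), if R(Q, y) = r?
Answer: 95615763/28146478 ≈ 3.3971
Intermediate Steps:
r = -338/159 ≈ -2.1258
R(Q, y) = -338/159
(436428 + 164929)/(177024 + R(-128, 96 - 1*49)) = (436428 + 164929)/(177024 - 338/159) = 601357/(28146478/159) = 601357*(159/28146478) = 95615763/28146478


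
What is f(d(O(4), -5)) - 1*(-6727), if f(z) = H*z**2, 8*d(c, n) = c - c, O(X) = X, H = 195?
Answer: 6727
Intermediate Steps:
d(c, n) = 0 (d(c, n) = (c - c)/8 = (1/8)*0 = 0)
f(z) = 195*z**2
f(d(O(4), -5)) - 1*(-6727) = 195*0**2 - 1*(-6727) = 195*0 + 6727 = 0 + 6727 = 6727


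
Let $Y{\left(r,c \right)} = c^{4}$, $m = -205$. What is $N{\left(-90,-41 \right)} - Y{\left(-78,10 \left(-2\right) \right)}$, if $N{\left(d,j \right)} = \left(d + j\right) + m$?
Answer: $-160336$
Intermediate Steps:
$N{\left(d,j \right)} = -205 + d + j$ ($N{\left(d,j \right)} = \left(d + j\right) - 205 = -205 + d + j$)
$N{\left(-90,-41 \right)} - Y{\left(-78,10 \left(-2\right) \right)} = \left(-205 - 90 - 41\right) - \left(10 \left(-2\right)\right)^{4} = -336 - \left(-20\right)^{4} = -336 - 160000 = -160336$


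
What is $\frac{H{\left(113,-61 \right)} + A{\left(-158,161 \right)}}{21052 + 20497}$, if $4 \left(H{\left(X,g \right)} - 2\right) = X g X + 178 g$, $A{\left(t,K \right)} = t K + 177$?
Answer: $- \frac{890803}{166196} \approx -5.36$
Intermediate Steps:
$A{\left(t,K \right)} = 177 + K t$ ($A{\left(t,K \right)} = K t + 177 = 177 + K t$)
$H{\left(X,g \right)} = 2 + \frac{89 g}{2} + \frac{g X^{2}}{4}$ ($H{\left(X,g \right)} = 2 + \frac{X g X + 178 g}{4} = 2 + \frac{g X^{2} + 178 g}{4} = 2 + \frac{178 g + g X^{2}}{4} = 2 + \left(\frac{89 g}{2} + \frac{g X^{2}}{4}\right) = 2 + \frac{89 g}{2} + \frac{g X^{2}}{4}$)
$\frac{H{\left(113,-61 \right)} + A{\left(-158,161 \right)}}{21052 + 20497} = \frac{\left(2 + \frac{89}{2} \left(-61\right) + \frac{1}{4} \left(-61\right) 113^{2}\right) + \left(177 + 161 \left(-158\right)\right)}{21052 + 20497} = \frac{\left(2 - \frac{5429}{2} + \frac{1}{4} \left(-61\right) 12769\right) + \left(177 - 25438\right)}{41549} = \left(\left(2 - \frac{5429}{2} - \frac{778909}{4}\right) - 25261\right) \frac{1}{41549} = \left(- \frac{789759}{4} - 25261\right) \frac{1}{41549} = \left(- \frac{890803}{4}\right) \frac{1}{41549} = - \frac{890803}{166196}$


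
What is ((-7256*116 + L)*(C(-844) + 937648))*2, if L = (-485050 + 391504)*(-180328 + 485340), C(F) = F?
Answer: -53460583091006784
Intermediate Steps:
L = -28532652552 (L = -93546*305012 = -28532652552)
((-7256*116 + L)*(C(-844) + 937648))*2 = ((-7256*116 - 28532652552)*(-844 + 937648))*2 = ((-841696 - 28532652552)*936804)*2 = -28533494248*936804*2 = -26730291545503392*2 = -53460583091006784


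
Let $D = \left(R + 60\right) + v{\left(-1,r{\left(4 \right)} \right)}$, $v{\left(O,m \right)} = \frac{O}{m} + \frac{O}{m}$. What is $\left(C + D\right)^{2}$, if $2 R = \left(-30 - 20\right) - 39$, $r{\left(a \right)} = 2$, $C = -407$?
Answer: $\frac{616225}{4} \approx 1.5406 \cdot 10^{5}$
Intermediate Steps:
$v{\left(O,m \right)} = \frac{2 O}{m}$
$R = - \frac{89}{2}$ ($R = \frac{\left(-30 - 20\right) - 39}{2} = \frac{-50 - 39}{2} = \frac{1}{2} \left(-89\right) = - \frac{89}{2} \approx -44.5$)
$D = \frac{29}{2}$ ($D = \left(- \frac{89}{2} + 60\right) + 2 \left(-1\right) \frac{1}{2} = \frac{31}{2} + 2 \left(-1\right) \frac{1}{2} = \frac{31}{2} - 1 = \frac{29}{2} \approx 14.5$)
$\left(C + D\right)^{2} = \left(-407 + \frac{29}{2}\right)^{2} = \left(- \frac{785}{2}\right)^{2} = \frac{616225}{4}$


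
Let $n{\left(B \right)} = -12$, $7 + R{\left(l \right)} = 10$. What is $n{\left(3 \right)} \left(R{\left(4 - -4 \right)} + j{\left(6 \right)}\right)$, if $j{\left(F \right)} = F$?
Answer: $-108$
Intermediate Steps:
$R{\left(l \right)} = 3$ ($R{\left(l \right)} = -7 + 10 = 3$)
$n{\left(3 \right)} \left(R{\left(4 - -4 \right)} + j{\left(6 \right)}\right) = - 12 \left(3 + 6\right) = \left(-12\right) 9 = -108$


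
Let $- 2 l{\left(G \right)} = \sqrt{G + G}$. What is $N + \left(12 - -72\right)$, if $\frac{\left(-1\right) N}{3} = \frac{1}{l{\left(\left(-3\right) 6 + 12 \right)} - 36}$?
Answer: $\frac{36408}{433} - \frac{i \sqrt{3}}{433} \approx 84.083 - 0.0040001 i$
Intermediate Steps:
$l{\left(G \right)} = - \frac{\sqrt{2} \sqrt{G}}{2}$ ($l{\left(G \right)} = - \frac{\sqrt{G + G}}{2} = - \frac{\sqrt{2 G}}{2} = - \frac{\sqrt{2} \sqrt{G}}{2}$)
$N = - \frac{3}{-36 - i \sqrt{3}}$ ($N = - \frac{3}{- \frac{\sqrt{2} \sqrt{\left(-3\right) 6 + 12}}{2} - 36} = - \frac{3}{- \frac{\sqrt{2} \sqrt{-18 + 12}}{2} - 36} = - \frac{3}{- \frac{\sqrt{2} \sqrt{-6}}{2} - 36} = - \frac{3}{- \frac{\sqrt{2} i \sqrt{6}}{2} - 36} = - \frac{3}{- i \sqrt{3} - 36} = - \frac{3}{-36 - i \sqrt{3}} \approx 0.083141 - 0.0040001 i$)
$N + \left(12 - -72\right) = \left(\frac{36}{433} - \frac{i \sqrt{3}}{433}\right) + \left(12 - -72\right) = \left(\frac{36}{433} - \frac{i \sqrt{3}}{433}\right) + \left(12 + 72\right) = \left(\frac{36}{433} - \frac{i \sqrt{3}}{433}\right) + 84 = \frac{36408}{433} - \frac{i \sqrt{3}}{433}$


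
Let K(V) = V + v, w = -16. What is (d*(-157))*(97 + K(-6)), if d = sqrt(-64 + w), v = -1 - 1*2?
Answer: -55264*I*sqrt(5) ≈ -1.2357e+5*I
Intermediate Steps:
v = -3 (v = -1 - 2 = -3)
d = 4*I*sqrt(5) (d = sqrt(-64 - 16) = sqrt(-80) = 4*I*sqrt(5) ≈ 8.9443*I)
K(V) = -3 + V (K(V) = V - 3 = -3 + V)
(d*(-157))*(97 + K(-6)) = ((4*I*sqrt(5))*(-157))*(97 + (-3 - 6)) = (-628*I*sqrt(5))*(97 - 9) = -628*I*sqrt(5)*88 = -55264*I*sqrt(5)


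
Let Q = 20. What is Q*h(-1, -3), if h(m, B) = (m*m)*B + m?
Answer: -80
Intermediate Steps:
h(m, B) = m + B*m**2 (h(m, B) = m**2*B + m = B*m**2 + m = m + B*m**2)
Q*h(-1, -3) = 20*(-(1 - 3*(-1))) = 20*(-(1 + 3)) = 20*(-1*4) = 20*(-4) = -80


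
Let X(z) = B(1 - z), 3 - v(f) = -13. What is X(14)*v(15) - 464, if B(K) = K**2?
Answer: 2240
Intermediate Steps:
v(f) = 16 (v(f) = 3 - 1*(-13) = 3 + 13 = 16)
X(z) = (1 - z)**2
X(14)*v(15) - 464 = (-1 + 14)**2*16 - 464 = 13**2*16 - 464 = 169*16 - 464 = 2704 - 464 = 2240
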